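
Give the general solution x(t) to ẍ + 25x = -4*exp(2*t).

x = -4*exp(2*t)/29 + C1*cos(5*t) + C2*sin(5*t)

Characteristic equation r² + 25 = 0 has discriminant (0)² - 4·(25) = -100 < 0, so r = ± 5i.
Hence x_h = C1*cos(5*t) + C2*sin(5*t).
Try x_p = A*exp(2*t). Substituting into the equation and dividing by exp(2*t) gives A = -4/29, so x_p = -4*exp(2*t)/29.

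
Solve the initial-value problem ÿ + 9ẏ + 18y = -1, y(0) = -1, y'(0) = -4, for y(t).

Characteristic equation r² + 9r + 18 = 0 factors as (r + 6)(r + 3) = 0, so r = -6, -3.
Hence y_h = C1*exp(-6*t) + C2*exp(-3*t).
For the particular solution try y_p = A0. Substituting and matching coefficients of each power of t gives A0 = -1/18, so y_p = -1/18.
General solution: y = -1/18 + C1*exp(-6*t) + C2*exp(-3*t).
Apply the initial conditions: y(0) = -1/18 + C1 + C2 = -1 and y'(0) = -6*C1 - 3*C2 = -4. Solving gives C1 = 41/18, C2 = -29/9.

y = -1/18 - 29*exp(-3*t)/9 + 41*exp(-6*t)/18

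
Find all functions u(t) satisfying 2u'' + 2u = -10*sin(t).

u = C1*cos(t) + C2*sin(t) + 5*t*cos(t)/2

Divide through by 2: u'' + u = -5*sin(t).
Characteristic equation r² + 1 = 0 has discriminant (0)² - 4·(1) = -4 < 0, so r = ± i.
Hence u_h = C1*cos(t) + C2*sin(t).
Since ±1i are characteristic roots, multiply the trial by t. Try u_p = t*(A*cos(t) + B*sin(t)). Substituting and equating the coefficients of cos(t) and sin(t) gives A = 5/2, B = 0, so u_p = 5*t*cos(t)/2.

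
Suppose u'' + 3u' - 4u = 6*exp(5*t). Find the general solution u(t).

u = exp(5*t)/6 + C1*exp(-4*t) + C2*exp(t)

Characteristic equation r² + 3r - 4 = 0 factors as (r + 4)(r - 1) = 0, so r = -4, 1.
Hence u_h = C1*exp(-4*t) + C2*exp(t).
Try u_p = A*exp(5*t). Substituting into the equation and dividing by exp(5*t) gives A = 1/6, so u_p = exp(5*t)/6.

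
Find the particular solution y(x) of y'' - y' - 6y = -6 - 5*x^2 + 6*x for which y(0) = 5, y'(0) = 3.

Characteristic equation r² - r - 6 = 0 factors as (r + 2)(r - 3) = 0, so r = -2, 3.
Hence y_h = C1*exp(-2*x) + C2*exp(3*x).
For the particular solution try y_p = A0 + A1*x + A2*x^2. Substituting and matching coefficients of each power of x gives A0 = 161/108, A1 = -23/18, A2 = 5/6, so y_p = 161/108 - 23*x/18 + 5*x^2/6.
General solution: y = 161/108 - 23*x/18 + 5*x^2/6 + C1*exp(-2*x) + C2*exp(3*x).
Apply the initial conditions: y(0) = 161/108 + C1 + C2 = 5 and y'(0) = -23/18 - 2*C1 + 3*C2 = 3. Solving gives C1 = 5/4, C2 = 61/27.

y = 161/108 - 23*x/18 + 5*exp(-2*x)/4 + 5*x**2/6 + 61*exp(3*x)/27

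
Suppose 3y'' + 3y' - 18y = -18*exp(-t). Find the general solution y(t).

Divide through by 3: y'' + y' - 6y = -6*exp(-t).
Characteristic equation r² + r - 6 = 0 factors as (r - 2)(r + 3) = 0, so r = 2, -3.
Hence y_h = C1*exp(2*t) + C2*exp(-3*t).
Try y_p = A*exp(-t). Substituting into the equation and dividing by exp(-t) gives A = 1, so y_p = exp(-t).

y = C1*exp(2*t) + C2*exp(-3*t) + exp(-t)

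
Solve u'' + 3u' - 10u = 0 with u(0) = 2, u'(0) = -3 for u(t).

Characteristic equation r² + 3r - 10 = 0 factors as (r - 2)(r + 5) = 0, so r = 2, -5.
Hence u_h = C1*exp(2*t) + C2*exp(-5*t).
Apply the initial conditions: u(0) = C1 + C2 = 2 and u'(0) = -5*C2 + 2*C1 = -3. Solving gives C1 = 1, C2 = 1.

u = exp(-5*t) + exp(2*t)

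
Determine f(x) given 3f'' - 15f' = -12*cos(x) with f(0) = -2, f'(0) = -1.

f = -9/5 - 23*exp(5*x)/65 + 2*cos(x)/13 + 10*sin(x)/13

Divide through by 3: f'' - 5f' = -4*cos(x).
Characteristic equation r² - 5r = 0 factors as (r - 5)r = 0, so r = 5, 0.
Hence f_h = C1*exp(5*x) + C2.
Try f_p = A*cos(x) + B*sin(x). Substituting and equating the coefficients of cos(x) and sin(x) gives A = 2/13, B = 10/13, so f_p = 2*cos(x)/13 + 10*sin(x)/13.
General solution: f = C2 + 2*cos(x)/13 + 10*sin(x)/13 + C1*exp(5*x).
Apply the initial conditions: f(0) = 2/13 + C1 + C2 = -2 and f'(0) = 10/13 + 5*C1 = -1. Solving gives C1 = -23/65, C2 = -9/5.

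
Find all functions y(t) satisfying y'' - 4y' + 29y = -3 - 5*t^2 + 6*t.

y = -1697/24389 - 5*t**2/29 + 134*t/841 + C1*cos(5*t)*exp(2*t) + C2*exp(2*t)*sin(5*t)

Characteristic equation r² - 4r + 29 = 0 has discriminant (-4)² - 4·(29) = -100 < 0, so r = 2 ± 5i.
Hence y_h = C1*cos(5*t)*exp(2*t) + C2*exp(2*t)*sin(5*t).
For the particular solution try y_p = A0 + A1*t + A2*t^2. Substituting and matching coefficients of each power of t gives A0 = -1697/24389, A1 = 134/841, A2 = -5/29, so y_p = -1697/24389 - 5*t^2/29 + 134*t/841.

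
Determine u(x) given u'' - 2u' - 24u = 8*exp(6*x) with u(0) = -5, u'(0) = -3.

Characteristic equation r² - 2r - 24 = 0 factors as (r + 4)(r - 6) = 0, so r = -4, 6.
Hence u_h = C1*exp(-4*x) + C2*exp(6*x).
Since exp(6*x) solves the homogeneous equation (r = 6 is a root of multiplicity 1), multiply the trial by x. Try u_p = A*x*exp(6*x). Substituting into the equation and dividing by exp(6*x) gives A = 4/5, so u_p = 4*x*exp(6*x)/5.
General solution: u = C1*exp(-4*x) + C2*exp(6*x) + 4*x*exp(6*x)/5.
Apply the initial conditions: u(0) = C1 + C2 = -5 and u'(0) = 4/5 - 4*C1 + 6*C2 = -3. Solving gives C1 = -131/50, C2 = -119/50.

u = -131*exp(-4*x)/50 - 119*exp(6*x)/50 + 4*x*exp(6*x)/5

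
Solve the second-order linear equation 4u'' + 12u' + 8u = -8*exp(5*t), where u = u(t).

Divide through by 4: u'' + 3u' + 2u = -2*exp(5*t).
Characteristic equation r² + 3r + 2 = 0 factors as (r + 2)(r + 1) = 0, so r = -2, -1.
Hence u_h = C1*exp(-2*t) + C2*exp(-t).
Try u_p = A*exp(5*t). Substituting into the equation and dividing by exp(5*t) gives A = -1/21, so u_p = -exp(5*t)/21.

u = -exp(5*t)/21 + C1*exp(-2*t) + C2*exp(-t)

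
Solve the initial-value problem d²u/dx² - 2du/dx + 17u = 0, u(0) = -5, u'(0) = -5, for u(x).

u = -5*cos(4*x)*exp(x)

Characteristic equation r² - 2r + 17 = 0 has discriminant (-2)² - 4·(17) = -64 < 0, so r = 1 ± 4i.
Hence u_h = C1*cos(4*x)*exp(x) + C2*exp(x)*sin(4*x).
Apply the initial conditions: u(0) = C1 = -5 and u'(0) = C1 + 4*C2 = -5. Solving gives C1 = -5, C2 = 0.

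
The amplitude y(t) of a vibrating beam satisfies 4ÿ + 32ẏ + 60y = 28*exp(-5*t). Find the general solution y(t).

y = C1*exp(-3*t) + C2*exp(-5*t) - 7*t*exp(-5*t)/2

Divide through by 4: y'' + 8y' + 15y = 7*exp(-5*t).
Characteristic equation r² + 8r + 15 = 0 factors as (r + 3)(r + 5) = 0, so r = -3, -5.
Hence y_h = C1*exp(-3*t) + C2*exp(-5*t).
Since exp(-5*t) solves the homogeneous equation (r = -5 is a root of multiplicity 1), multiply the trial by t. Try y_p = A*t*exp(-5*t). Substituting into the equation and dividing by exp(-5*t) gives A = -7/2, so y_p = -7*t*exp(-5*t)/2.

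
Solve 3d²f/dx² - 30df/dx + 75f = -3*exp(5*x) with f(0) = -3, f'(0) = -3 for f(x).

f = -3*exp(5*x) + 12*x*exp(5*x) - x**2*exp(5*x)/2

Divide through by 3: f'' - 10f' + 25f = -exp(5*x).
Characteristic equation r² - 10r + 25 = 0 has discriminant (-10)² - 4·(25) = 0, so r = 5 is a repeated root.
Hence f_h = (C1 + C2*x)*exp(5*x).
Since exp(5*x) solves the homogeneous equation (r = 5 is a root of multiplicity 2), multiply the trial by x^2. Try f_p = A*x^2*exp(5*x). Substituting into the equation and dividing by exp(5*x) gives A = -1/2, so f_p = -x^2*exp(5*x)/2.
General solution: f = C1*exp(5*x) - x^2*exp(5*x)/2 + C2*x*exp(5*x).
Apply the initial conditions: f(0) = C1 = -3 and f'(0) = C2 + 5*C1 = -3. Solving gives C1 = -3, C2 = 12.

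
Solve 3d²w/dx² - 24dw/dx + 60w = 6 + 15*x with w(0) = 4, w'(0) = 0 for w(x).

Divide through by 3: w'' - 8w' + 20w = 2 + 5*x.
Characteristic equation r² - 8r + 20 = 0 has discriminant (-8)² - 4·(20) = -16 < 0, so r = 4 ± 2i.
Hence w_h = C1*cos(2*x)*exp(4*x) + C2*exp(4*x)*sin(2*x).
For the particular solution try w_p = A0 + A1*x. Substituting and matching coefficients of each power of x gives A0 = 1/5, A1 = 1/4, so w_p = 1/5 + x/4.
General solution: w = 1/5 + x/4 + C1*cos(2*x)*exp(4*x) + C2*exp(4*x)*sin(2*x).
Apply the initial conditions: w(0) = 1/5 + C1 = 4 and w'(0) = 1/4 + 2*C2 + 4*C1 = 0. Solving gives C1 = 19/5, C2 = -309/40.

w = 1/5 + x/4 - 309*exp(4*x)*sin(2*x)/40 + 19*cos(2*x)*exp(4*x)/5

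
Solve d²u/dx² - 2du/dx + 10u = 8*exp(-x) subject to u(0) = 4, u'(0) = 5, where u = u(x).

Characteristic equation r² - 2r + 10 = 0 has discriminant (-2)² - 4·(10) = -36 < 0, so r = 1 ± 3i.
Hence u_h = C1*cos(3*x)*exp(x) + C2*exp(x)*sin(3*x).
Try u_p = A*exp(-x). Substituting into the equation and dividing by exp(-x) gives A = 8/13, so u_p = 8*exp(-x)/13.
General solution: u = 8*exp(-x)/13 + C1*cos(3*x)*exp(x) + C2*exp(x)*sin(3*x).
Apply the initial conditions: u(0) = 8/13 + C1 = 4 and u'(0) = -8/13 + C1 + 3*C2 = 5. Solving gives C1 = 44/13, C2 = 29/39.

u = 8*exp(-x)/13 + 29*exp(x)*sin(3*x)/39 + 44*cos(3*x)*exp(x)/13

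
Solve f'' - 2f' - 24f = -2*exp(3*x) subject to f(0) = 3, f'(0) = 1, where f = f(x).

f = 2*exp(3*x)/21 + 37*exp(6*x)/30 + 117*exp(-4*x)/70

Characteristic equation r² - 2r - 24 = 0 factors as (r - 6)(r + 4) = 0, so r = 6, -4.
Hence f_h = C1*exp(6*x) + C2*exp(-4*x).
Try f_p = A*exp(3*x). Substituting into the equation and dividing by exp(3*x) gives A = 2/21, so f_p = 2*exp(3*x)/21.
General solution: f = 2*exp(3*x)/21 + C1*exp(6*x) + C2*exp(-4*x).
Apply the initial conditions: f(0) = 2/21 + C1 + C2 = 3 and f'(0) = 2/7 - 4*C2 + 6*C1 = 1. Solving gives C1 = 37/30, C2 = 117/70.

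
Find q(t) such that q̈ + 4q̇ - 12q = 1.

Characteristic equation r² + 4r - 12 = 0 factors as (r - 2)(r + 6) = 0, so r = 2, -6.
Hence q_h = C1*exp(2*t) + C2*exp(-6*t).
For the particular solution try q_p = A0. Substituting and matching coefficients of each power of t gives A0 = -1/12, so q_p = -1/12.

q = -1/12 + C1*exp(2*t) + C2*exp(-6*t)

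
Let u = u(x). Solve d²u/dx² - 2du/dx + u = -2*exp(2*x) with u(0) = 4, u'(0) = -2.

u = -2*exp(2*x) + 6*exp(x) - 4*x*exp(x)

Characteristic equation r² - 2r + 1 = 0 has discriminant (-2)² - 4·(1) = 0, so r = 1 is a repeated root.
Hence u_h = (C1 + C2*x)*exp(x).
Try u_p = A*exp(2*x). Substituting into the equation and dividing by exp(2*x) gives A = -2, so u_p = -2*exp(2*x).
General solution: u = -2*exp(2*x) + C1*exp(x) + C2*x*exp(x).
Apply the initial conditions: u(0) = -2 + C1 = 4 and u'(0) = -4 + C1 + C2 = -2. Solving gives C1 = 6, C2 = -4.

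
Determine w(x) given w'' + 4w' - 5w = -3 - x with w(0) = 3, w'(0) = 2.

Characteristic equation r² + 4r - 5 = 0 factors as (r + 5)(r - 1) = 0, so r = -5, 1.
Hence w_h = C1*exp(-5*x) + C2*exp(x).
For the particular solution try w_p = A0 + A1*x. Substituting and matching coefficients of each power of x gives A0 = 19/25, A1 = 1/5, so w_p = 19/25 + x/5.
General solution: w = 19/25 + x/5 + C1*exp(-5*x) + C2*exp(x).
Apply the initial conditions: w(0) = 19/25 + C1 + C2 = 3 and w'(0) = 1/5 + C2 - 5*C1 = 2. Solving gives C1 = 11/150, C2 = 13/6.

w = 19/25 + x/5 + 11*exp(-5*x)/150 + 13*exp(x)/6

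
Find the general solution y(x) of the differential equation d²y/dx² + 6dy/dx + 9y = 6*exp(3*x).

Characteristic equation r² + 6r + 9 = 0 has discriminant (6)² - 4·(9) = 0, so r = -3 is a repeated root.
Hence y_h = (C1 + C2*x)*exp(-3*x).
Try y_p = A*exp(3*x). Substituting into the equation and dividing by exp(3*x) gives A = 1/6, so y_p = exp(3*x)/6.

y = exp(3*x)/6 + C1*exp(-3*x) + C2*x*exp(-3*x)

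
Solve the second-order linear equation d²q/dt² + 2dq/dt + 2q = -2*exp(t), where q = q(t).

Characteristic equation r² + 2r + 2 = 0 has discriminant (2)² - 4·(2) = -4 < 0, so r = -1 ± i.
Hence q_h = C1*cos(t)*exp(-t) + C2*exp(-t)*sin(t).
Try q_p = A*exp(t). Substituting into the equation and dividing by exp(t) gives A = -2/5, so q_p = -2*exp(t)/5.

q = -2*exp(t)/5 + C1*cos(t)*exp(-t) + C2*exp(-t)*sin(t)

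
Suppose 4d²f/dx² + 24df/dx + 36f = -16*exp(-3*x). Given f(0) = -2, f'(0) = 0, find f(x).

Divide through by 4: f'' + 6f' + 9f = -4*exp(-3*x).
Characteristic equation r² + 6r + 9 = 0 has discriminant (6)² - 4·(9) = 0, so r = -3 is a repeated root.
Hence f_h = (C1 + C2*x)*exp(-3*x).
Since exp(-3*x) solves the homogeneous equation (r = -3 is a root of multiplicity 2), multiply the trial by x^2. Try f_p = A*x^2*exp(-3*x). Substituting into the equation and dividing by exp(-3*x) gives A = -2, so f_p = -2*x^2*exp(-3*x).
General solution: f = C1*exp(-3*x) - 2*x^2*exp(-3*x) + C2*x*exp(-3*x).
Apply the initial conditions: f(0) = C1 = -2 and f'(0) = C2 - 3*C1 = 0. Solving gives C1 = -2, C2 = -6.

f = -2*exp(-3*x) - 6*x*exp(-3*x) - 2*x**2*exp(-3*x)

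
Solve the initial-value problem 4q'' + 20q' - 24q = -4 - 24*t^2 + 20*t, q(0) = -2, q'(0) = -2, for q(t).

q = 43/36 + t**2 - 22*exp(t)/7 - 13*exp(-6*t)/252 + 5*t/6

Divide through by 4: q'' + 5q' - 6q = -1 - 6*t^2 + 5*t.
Characteristic equation r² + 5r - 6 = 0 factors as (r + 6)(r - 1) = 0, so r = -6, 1.
Hence q_h = C1*exp(-6*t) + C2*exp(t).
For the particular solution try q_p = A0 + A1*t + A2*t^2. Substituting and matching coefficients of each power of t gives A0 = 43/36, A1 = 5/6, A2 = 1, so q_p = 43/36 + t^2 + 5*t/6.
General solution: q = 43/36 + t^2 + 5*t/6 + C1*exp(-6*t) + C2*exp(t).
Apply the initial conditions: q(0) = 43/36 + C1 + C2 = -2 and q'(0) = 5/6 + C2 - 6*C1 = -2. Solving gives C1 = -13/252, C2 = -22/7.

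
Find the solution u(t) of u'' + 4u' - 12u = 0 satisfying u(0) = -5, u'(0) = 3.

u = -27*exp(2*t)/8 - 13*exp(-6*t)/8

Characteristic equation r² + 4r - 12 = 0 factors as (r + 6)(r - 2) = 0, so r = -6, 2.
Hence u_h = C1*exp(-6*t) + C2*exp(2*t).
Apply the initial conditions: u(0) = C1 + C2 = -5 and u'(0) = -6*C1 + 2*C2 = 3. Solving gives C1 = -13/8, C2 = -27/8.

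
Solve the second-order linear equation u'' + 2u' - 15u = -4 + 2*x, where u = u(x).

Characteristic equation r² + 2r - 15 = 0 factors as (r - 3)(r + 5) = 0, so r = 3, -5.
Hence u_h = C1*exp(3*x) + C2*exp(-5*x).
For the particular solution try u_p = A0 + A1*x. Substituting and matching coefficients of each power of x gives A0 = 56/225, A1 = -2/15, so u_p = 56/225 - 2*x/15.

u = 56/225 - 2*x/15 + C1*exp(3*x) + C2*exp(-5*x)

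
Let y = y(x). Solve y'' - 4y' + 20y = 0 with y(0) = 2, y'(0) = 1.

Characteristic equation r² - 4r + 20 = 0 has discriminant (-4)² - 4·(20) = -64 < 0, so r = 2 ± 4i.
Hence y_h = C1*cos(4*x)*exp(2*x) + C2*exp(2*x)*sin(4*x).
Apply the initial conditions: y(0) = C1 = 2 and y'(0) = 2*C1 + 4*C2 = 1. Solving gives C1 = 2, C2 = -3/4.

y = 2*cos(4*x)*exp(2*x) - 3*exp(2*x)*sin(4*x)/4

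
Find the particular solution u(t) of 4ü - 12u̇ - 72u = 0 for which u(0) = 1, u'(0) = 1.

Divide through by 4: u'' - 3u' - 18u = 0.
Characteristic equation r² - 3r - 18 = 0 factors as (r + 3)(r - 6) = 0, so r = -3, 6.
Hence u_h = C1*exp(-3*t) + C2*exp(6*t).
Apply the initial conditions: u(0) = C1 + C2 = 1 and u'(0) = -3*C1 + 6*C2 = 1. Solving gives C1 = 5/9, C2 = 4/9.

u = 4*exp(6*t)/9 + 5*exp(-3*t)/9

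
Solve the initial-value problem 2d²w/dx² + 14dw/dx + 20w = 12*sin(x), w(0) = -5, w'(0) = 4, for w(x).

Divide through by 2: w'' + 7w' + 10w = 6*sin(x).
Characteristic equation r² + 7r + 10 = 0 factors as (r + 5)(r + 2) = 0, so r = -5, -2.
Hence w_h = C1*exp(-5*x) + C2*exp(-2*x).
Try w_p = A*cos(x) + B*sin(x). Substituting and equating the coefficients of cos(x) and sin(x) gives A = -21/65, B = 27/65, so w_p = -21*cos(x)/65 + 27*sin(x)/65.
General solution: w = -21*cos(x)/65 + 27*sin(x)/65 + C1*exp(-5*x) + C2*exp(-2*x).
Apply the initial conditions: w(0) = -21/65 + C1 + C2 = -5 and w'(0) = 27/65 - 5*C1 - 2*C2 = 4. Solving gives C1 = 25/13, C2 = -33/5.

w = -33*exp(-2*x)/5 - 21*cos(x)/65 + 25*exp(-5*x)/13 + 27*sin(x)/65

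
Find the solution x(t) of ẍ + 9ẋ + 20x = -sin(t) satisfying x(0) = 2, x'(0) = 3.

Characteristic equation r² + 9r + 20 = 0 factors as (r + 4)(r + 5) = 0, so r = -4, -5.
Hence x_h = C1*exp(-4*t) + C2*exp(-5*t).
Try x_p = A*cos(t) + B*sin(t). Substituting and equating the coefficients of cos(t) and sin(t) gives A = 9/442, B = -19/442, so x_p = -19*sin(t)/442 + 9*cos(t)/442.
General solution: x = -19*sin(t)/442 + 9*cos(t)/442 + C1*exp(-4*t) + C2*exp(-5*t).
Apply the initial conditions: x(0) = 9/442 + C1 + C2 = 2 and x'(0) = -19/442 - 5*C2 - 4*C1 = 3. Solving gives C1 = 220/17, C2 = -285/26.

x = -285*exp(-5*t)/26 - 19*sin(t)/442 + 9*cos(t)/442 + 220*exp(-4*t)/17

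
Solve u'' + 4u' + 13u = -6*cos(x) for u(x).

Characteristic equation r² + 4r + 13 = 0 has discriminant (4)² - 4·(13) = -36 < 0, so r = -2 ± 3i.
Hence u_h = C1*cos(3*x)*exp(-2*x) + C2*exp(-2*x)*sin(3*x).
Try u_p = A*cos(x) + B*sin(x). Substituting and equating the coefficients of cos(x) and sin(x) gives A = -9/20, B = -3/20, so u_p = -9*cos(x)/20 - 3*sin(x)/20.

u = -9*cos(x)/20 - 3*sin(x)/20 + C1*cos(3*x)*exp(-2*x) + C2*exp(-2*x)*sin(3*x)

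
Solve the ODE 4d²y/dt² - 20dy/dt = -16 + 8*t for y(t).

Divide through by 4: y'' - 5y' = -4 + 2*t.
Characteristic equation r² - 5r = 0 factors as (r - 5)r = 0, so r = 5, 0.
Hence y_h = C1*exp(5*t) + C2.
Since 0 is a characteristic root (multiplicity 1), multiply the polynomial trial by t: try y_p = t*(A0 + A1*t). Substituting and matching coefficients of each power of t gives A0 = 18/25, A1 = -1/5, so y_p = -t^2/5 + 18*t/25.

y = C2 - t**2/5 + 18*t/25 + C1*exp(5*t)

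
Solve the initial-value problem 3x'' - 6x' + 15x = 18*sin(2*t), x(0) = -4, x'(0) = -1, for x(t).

Divide through by 3: x'' - 2x' + 5x = 6*sin(2*t).
Characteristic equation r² - 2r + 5 = 0 has discriminant (-2)² - 4·(5) = -16 < 0, so r = 1 ± 2i.
Hence x_h = C1*cos(2*t)*exp(t) + C2*exp(t)*sin(2*t).
Try x_p = A*cos(2*t) + B*sin(2*t). Substituting and equating the coefficients of cos(2t) and sin(2t) gives A = 24/17, B = 6/17, so x_p = 6*sin(2*t)/17 + 24*cos(2*t)/17.
General solution: x = 6*sin(2*t)/17 + 24*cos(2*t)/17 + C1*cos(2*t)*exp(t) + C2*exp(t)*sin(2*t).
Apply the initial conditions: x(0) = 24/17 + C1 = -4 and x'(0) = 12/17 + C1 + 2*C2 = -1. Solving gives C1 = -92/17, C2 = 63/34.

x = 6*sin(2*t)/17 + 24*cos(2*t)/17 - 92*cos(2*t)*exp(t)/17 + 63*exp(t)*sin(2*t)/34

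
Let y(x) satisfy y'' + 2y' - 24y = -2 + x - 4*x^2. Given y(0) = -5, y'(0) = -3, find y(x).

Characteristic equation r² + 2r - 24 = 0 factors as (r - 4)(r + 6) = 0, so r = 4, -6.
Hence y_h = C1*exp(4*x) + C2*exp(-6*x).
For the particular solution try y_p = A0 + A1*x + A2*x^2. Substituting and matching coefficients of each power of x gives A0 = 83/864, A1 = -1/72, A2 = 1/6, so y_p = 83/864 - x/72 + x^2/6.
General solution: y = 83/864 - x/72 + x^2/6 + C1*exp(4*x) + C2*exp(-6*x).
Apply the initial conditions: y(0) = 83/864 + C1 + C2 = -5 and y'(0) = -1/72 - 6*C2 + 4*C1 = -3. Solving gives C1 = -537/160, C2 = -1879/1080.

y = 83/864 - 1879*exp(-6*x)/1080 - 537*exp(4*x)/160 - x/72 + x**2/6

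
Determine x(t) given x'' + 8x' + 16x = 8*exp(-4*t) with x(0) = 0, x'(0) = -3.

x = -3*t*exp(-4*t) + 4*t**2*exp(-4*t)

Characteristic equation r² + 8r + 16 = 0 has discriminant (8)² - 4·(16) = 0, so r = -4 is a repeated root.
Hence x_h = (C1 + C2*t)*exp(-4*t).
Since exp(-4*t) solves the homogeneous equation (r = -4 is a root of multiplicity 2), multiply the trial by t^2. Try x_p = A*t^2*exp(-4*t). Substituting into the equation and dividing by exp(-4*t) gives A = 4, so x_p = 4*t^2*exp(-4*t).
General solution: x = C1*exp(-4*t) + 4*t^2*exp(-4*t) + C2*t*exp(-4*t).
Apply the initial conditions: x(0) = C1 = 0 and x'(0) = C2 - 4*C1 = -3. Solving gives C1 = 0, C2 = -3.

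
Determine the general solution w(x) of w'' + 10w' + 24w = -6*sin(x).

w = -138*sin(x)/629 + 60*cos(x)/629 + C1*exp(-6*x) + C2*exp(-4*x)

Characteristic equation r² + 10r + 24 = 0 factors as (r + 6)(r + 4) = 0, so r = -6, -4.
Hence w_h = C1*exp(-6*x) + C2*exp(-4*x).
Try w_p = A*cos(x) + B*sin(x). Substituting and equating the coefficients of cos(x) and sin(x) gives A = 60/629, B = -138/629, so w_p = -138*sin(x)/629 + 60*cos(x)/629.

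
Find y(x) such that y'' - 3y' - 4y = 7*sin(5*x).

Characteristic equation r² - 3r - 4 = 0 factors as (r - 4)(r + 1) = 0, so r = 4, -1.
Hence y_h = C1*exp(4*x) + C2*exp(-x).
Try y_p = A*cos(5*x) + B*sin(5*x). Substituting and equating the coefficients of cos(5x) and sin(5x) gives A = 105/1066, B = -203/1066, so y_p = -203*sin(5*x)/1066 + 105*cos(5*x)/1066.

y = -203*sin(5*x)/1066 + 105*cos(5*x)/1066 + C1*exp(4*x) + C2*exp(-x)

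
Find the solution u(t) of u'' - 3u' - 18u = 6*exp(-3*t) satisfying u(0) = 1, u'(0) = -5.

u = -4*exp(6*t)/27 + 31*exp(-3*t)/27 - 2*t*exp(-3*t)/3

Characteristic equation r² - 3r - 18 = 0 factors as (r + 3)(r - 6) = 0, so r = -3, 6.
Hence u_h = C1*exp(-3*t) + C2*exp(6*t).
Since exp(-3*t) solves the homogeneous equation (r = -3 is a root of multiplicity 1), multiply the trial by t. Try u_p = A*t*exp(-3*t). Substituting into the equation and dividing by exp(-3*t) gives A = -2/3, so u_p = -2*t*exp(-3*t)/3.
General solution: u = C1*exp(-3*t) + C2*exp(6*t) - 2*t*exp(-3*t)/3.
Apply the initial conditions: u(0) = C1 + C2 = 1 and u'(0) = -2/3 - 3*C1 + 6*C2 = -5. Solving gives C1 = 31/27, C2 = -4/27.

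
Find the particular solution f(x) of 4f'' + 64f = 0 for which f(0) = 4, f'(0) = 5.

Divide through by 4: f'' + 16f = 0.
Characteristic equation r² + 16 = 0 has discriminant (0)² - 4·(16) = -64 < 0, so r = ± 4i.
Hence f_h = C1*cos(4*x) + C2*sin(4*x).
Apply the initial conditions: f(0) = C1 = 4 and f'(0) = 4*C2 = 5. Solving gives C1 = 4, C2 = 5/4.

f = 4*cos(4*x) + 5*sin(4*x)/4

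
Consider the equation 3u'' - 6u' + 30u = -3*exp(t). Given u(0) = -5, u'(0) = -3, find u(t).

Divide through by 3: u'' - 2u' + 10u = -exp(t).
Characteristic equation r² - 2r + 10 = 0 has discriminant (-2)² - 4·(10) = -36 < 0, so r = 1 ± 3i.
Hence u_h = C1*cos(3*t)*exp(t) + C2*exp(t)*sin(3*t).
Try u_p = A*exp(t). Substituting into the equation and dividing by exp(t) gives A = -1/9, so u_p = -exp(t)/9.
General solution: u = -exp(t)/9 + C1*cos(3*t)*exp(t) + C2*exp(t)*sin(3*t).
Apply the initial conditions: u(0) = -1/9 + C1 = -5 and u'(0) = -1/9 + C1 + 3*C2 = -3. Solving gives C1 = -44/9, C2 = 2/3.

u = -exp(t)/9 - 44*cos(3*t)*exp(t)/9 + 2*exp(t)*sin(3*t)/3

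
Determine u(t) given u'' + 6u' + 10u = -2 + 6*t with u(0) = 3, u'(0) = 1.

Characteristic equation r² + 6r + 10 = 0 has discriminant (6)² - 4·(10) = -4 < 0, so r = -3 ± i.
Hence u_h = C1*cos(t)*exp(-3*t) + C2*exp(-3*t)*sin(t).
For the particular solution try u_p = A0 + A1*t. Substituting and matching coefficients of each power of t gives A0 = -14/25, A1 = 3/5, so u_p = -14/25 + 3*t/5.
General solution: u = -14/25 + 3*t/5 + C1*cos(t)*exp(-3*t) + C2*exp(-3*t)*sin(t).
Apply the initial conditions: u(0) = -14/25 + C1 = 3 and u'(0) = 3/5 + C2 - 3*C1 = 1. Solving gives C1 = 89/25, C2 = 277/25.

u = -14/25 + 3*t/5 + 89*cos(t)*exp(-3*t)/25 + 277*exp(-3*t)*sin(t)/25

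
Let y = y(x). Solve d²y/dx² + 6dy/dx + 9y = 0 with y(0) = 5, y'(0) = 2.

Characteristic equation r² + 6r + 9 = 0 has discriminant (6)² - 4·(9) = 0, so r = -3 is a repeated root.
Hence y_h = (C1 + C2*x)*exp(-3*x).
Apply the initial conditions: y(0) = C1 = 5 and y'(0) = C2 - 3*C1 = 2. Solving gives C1 = 5, C2 = 17.

y = 5*exp(-3*x) + 17*x*exp(-3*x)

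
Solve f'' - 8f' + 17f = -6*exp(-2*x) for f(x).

Characteristic equation r² - 8r + 17 = 0 has discriminant (-8)² - 4·(17) = -4 < 0, so r = 4 ± i.
Hence f_h = C1*cos(x)*exp(4*x) + C2*exp(4*x)*sin(x).
Try f_p = A*exp(-2*x). Substituting into the equation and dividing by exp(-2*x) gives A = -6/37, so f_p = -6*exp(-2*x)/37.

f = -6*exp(-2*x)/37 + C1*cos(x)*exp(4*x) + C2*exp(4*x)*sin(x)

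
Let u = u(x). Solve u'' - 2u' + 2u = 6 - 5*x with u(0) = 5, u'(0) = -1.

Characteristic equation r² - 2r + 2 = 0 has discriminant (-2)² - 4·(2) = -4 < 0, so r = 1 ± i.
Hence u_h = C1*cos(x)*exp(x) + C2*exp(x)*sin(x).
For the particular solution try u_p = A0 + A1*x. Substituting and matching coefficients of each power of x gives A0 = 1/2, A1 = -5/2, so u_p = 1/2 - 5*x/2.
General solution: u = 1/2 - 5*x/2 + C1*cos(x)*exp(x) + C2*exp(x)*sin(x).
Apply the initial conditions: u(0) = 1/2 + C1 = 5 and u'(0) = -5/2 + C1 + C2 = -1. Solving gives C1 = 9/2, C2 = -3.

u = 1/2 - 5*x/2 - 3*exp(x)*sin(x) + 9*cos(x)*exp(x)/2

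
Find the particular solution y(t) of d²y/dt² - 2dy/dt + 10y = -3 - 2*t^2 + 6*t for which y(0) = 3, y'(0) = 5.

y = -39/250 - t**2/5 + 13*t/25 + 331*exp(t)*sin(3*t)/750 + 789*cos(3*t)*exp(t)/250

Characteristic equation r² - 2r + 10 = 0 has discriminant (-2)² - 4·(10) = -36 < 0, so r = 1 ± 3i.
Hence y_h = C1*cos(3*t)*exp(t) + C2*exp(t)*sin(3*t).
For the particular solution try y_p = A0 + A1*t + A2*t^2. Substituting and matching coefficients of each power of t gives A0 = -39/250, A1 = 13/25, A2 = -1/5, so y_p = -39/250 - t^2/5 + 13*t/25.
General solution: y = -39/250 - t^2/5 + 13*t/25 + C1*cos(3*t)*exp(t) + C2*exp(t)*sin(3*t).
Apply the initial conditions: y(0) = -39/250 + C1 = 3 and y'(0) = 13/25 + C1 + 3*C2 = 5. Solving gives C1 = 789/250, C2 = 331/750.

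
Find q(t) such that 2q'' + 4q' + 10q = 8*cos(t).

q = 2*sin(t)/5 + 4*cos(t)/5 + C1*cos(2*t)*exp(-t) + C2*exp(-t)*sin(2*t)

Divide through by 2: q'' + 2q' + 5q = 4*cos(t).
Characteristic equation r² + 2r + 5 = 0 has discriminant (2)² - 4·(5) = -16 < 0, so r = -1 ± 2i.
Hence q_h = C1*cos(2*t)*exp(-t) + C2*exp(-t)*sin(2*t).
Try q_p = A*cos(t) + B*sin(t). Substituting and equating the coefficients of cos(t) and sin(t) gives A = 4/5, B = 2/5, so q_p = 2*sin(t)/5 + 4*cos(t)/5.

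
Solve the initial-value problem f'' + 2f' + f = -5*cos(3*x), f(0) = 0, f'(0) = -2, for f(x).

Characteristic equation r² + 2r + 1 = 0 has discriminant (2)² - 4·(1) = 0, so r = -1 is a repeated root.
Hence f_h = (C1 + C2*x)*exp(-x).
Try f_p = A*cos(3*x) + B*sin(3*x). Substituting and equating the coefficients of cos(3x) and sin(3x) gives A = 2/5, B = -3/10, so f_p = -3*sin(3*x)/10 + 2*cos(3*x)/5.
General solution: f = -3*sin(3*x)/10 + 2*cos(3*x)/5 + C1*exp(-x) + C2*x*exp(-x).
Apply the initial conditions: f(0) = 2/5 + C1 = 0 and f'(0) = -9/10 + C2 - C1 = -2. Solving gives C1 = -2/5, C2 = -3/2.

f = -3*sin(3*x)/10 - 2*exp(-x)/5 + 2*cos(3*x)/5 - 3*x*exp(-x)/2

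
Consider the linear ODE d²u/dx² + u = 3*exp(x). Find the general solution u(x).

u = 3*exp(x)/2 + C1*cos(x) + C2*sin(x)

Characteristic equation r² + 1 = 0 has discriminant (0)² - 4·(1) = -4 < 0, so r = ± i.
Hence u_h = C1*cos(x) + C2*sin(x).
Try u_p = A*exp(x). Substituting into the equation and dividing by exp(x) gives A = 3/2, so u_p = 3*exp(x)/2.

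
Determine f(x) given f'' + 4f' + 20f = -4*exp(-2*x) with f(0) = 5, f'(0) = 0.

f = -exp(-2*x)/4 + 5*exp(-2*x)*sin(4*x)/2 + 21*cos(4*x)*exp(-2*x)/4

Characteristic equation r² + 4r + 20 = 0 has discriminant (4)² - 4·(20) = -64 < 0, so r = -2 ± 4i.
Hence f_h = C1*cos(4*x)*exp(-2*x) + C2*exp(-2*x)*sin(4*x).
Try f_p = A*exp(-2*x). Substituting into the equation and dividing by exp(-2*x) gives A = -1/4, so f_p = -exp(-2*x)/4.
General solution: f = -exp(-2*x)/4 + C1*cos(4*x)*exp(-2*x) + C2*exp(-2*x)*sin(4*x).
Apply the initial conditions: f(0) = -1/4 + C1 = 5 and f'(0) = 1/2 - 2*C1 + 4*C2 = 0. Solving gives C1 = 21/4, C2 = 5/2.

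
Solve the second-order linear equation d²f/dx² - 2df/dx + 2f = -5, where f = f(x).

f = -5/2 + C1*cos(x)*exp(x) + C2*exp(x)*sin(x)

Characteristic equation r² - 2r + 2 = 0 has discriminant (-2)² - 4·(2) = -4 < 0, so r = 1 ± i.
Hence f_h = C1*cos(x)*exp(x) + C2*exp(x)*sin(x).
For the particular solution try f_p = A0. Substituting and matching coefficients of each power of x gives A0 = -5/2, so f_p = -5/2.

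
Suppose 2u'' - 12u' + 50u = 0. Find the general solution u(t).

u = C1*cos(4*t)*exp(3*t) + C2*exp(3*t)*sin(4*t)

Divide through by 2: u'' - 6u' + 25u = 0.
Characteristic equation r² - 6r + 25 = 0 has discriminant (-6)² - 4·(25) = -64 < 0, so r = 3 ± 4i.
Hence u_h = C1*cos(4*t)*exp(3*t) + C2*exp(3*t)*sin(4*t).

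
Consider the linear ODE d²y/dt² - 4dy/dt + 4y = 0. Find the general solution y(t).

Characteristic equation r² - 4r + 4 = 0 has discriminant (-4)² - 4·(4) = 0, so r = 2 is a repeated root.
Hence y_h = (C1 + C2*t)*exp(2*t).

y = C1*exp(2*t) + C2*t*exp(2*t)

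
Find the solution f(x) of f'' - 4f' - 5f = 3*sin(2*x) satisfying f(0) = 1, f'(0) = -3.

f = -27*sin(2*x)/145 - 26*exp(5*x)/87 + 17*exp(-x)/15 + 24*cos(2*x)/145

Characteristic equation r² - 4r - 5 = 0 factors as (r + 1)(r - 5) = 0, so r = -1, 5.
Hence f_h = C1*exp(-x) + C2*exp(5*x).
Try f_p = A*cos(2*x) + B*sin(2*x). Substituting and equating the coefficients of cos(2x) and sin(2x) gives A = 24/145, B = -27/145, so f_p = -27*sin(2*x)/145 + 24*cos(2*x)/145.
General solution: f = -27*sin(2*x)/145 + 24*cos(2*x)/145 + C1*exp(-x) + C2*exp(5*x).
Apply the initial conditions: f(0) = 24/145 + C1 + C2 = 1 and f'(0) = -54/145 - C1 + 5*C2 = -3. Solving gives C1 = 17/15, C2 = -26/87.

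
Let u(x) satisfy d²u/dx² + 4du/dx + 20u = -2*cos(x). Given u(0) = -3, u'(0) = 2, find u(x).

Characteristic equation r² + 4r + 20 = 0 has discriminant (4)² - 4·(20) = -64 < 0, so r = -2 ± 4i.
Hence u_h = C1*cos(4*x)*exp(-2*x) + C2*exp(-2*x)*sin(4*x).
Try u_p = A*cos(x) + B*sin(x). Substituting and equating the coefficients of cos(x) and sin(x) gives A = -38/377, B = -8/377, so u_p = -38*cos(x)/377 - 8*sin(x)/377.
General solution: u = -38*cos(x)/377 - 8*sin(x)/377 + C1*cos(4*x)*exp(-2*x) + C2*exp(-2*x)*sin(4*x).
Apply the initial conditions: u(0) = -38/377 + C1 = -3 and u'(0) = -8/377 - 2*C1 + 4*C2 = 2. Solving gives C1 = -1093/377, C2 = -356/377.

u = -38*cos(x)/377 - 8*sin(x)/377 - 1093*cos(4*x)*exp(-2*x)/377 - 356*exp(-2*x)*sin(4*x)/377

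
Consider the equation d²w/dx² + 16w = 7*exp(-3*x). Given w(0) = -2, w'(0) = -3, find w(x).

w = -57*cos(4*x)/25 - 27*sin(4*x)/50 + 7*exp(-3*x)/25

Characteristic equation r² + 16 = 0 has discriminant (0)² - 4·(16) = -64 < 0, so r = ± 4i.
Hence w_h = C1*cos(4*x) + C2*sin(4*x).
Try w_p = A*exp(-3*x). Substituting into the equation and dividing by exp(-3*x) gives A = 7/25, so w_p = 7*exp(-3*x)/25.
General solution: w = 7*exp(-3*x)/25 + C1*cos(4*x) + C2*sin(4*x).
Apply the initial conditions: w(0) = 7/25 + C1 = -2 and w'(0) = -21/25 + 4*C2 = -3. Solving gives C1 = -57/25, C2 = -27/50.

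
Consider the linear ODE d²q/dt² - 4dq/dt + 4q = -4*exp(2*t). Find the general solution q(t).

Characteristic equation r² - 4r + 4 = 0 has discriminant (-4)² - 4·(4) = 0, so r = 2 is a repeated root.
Hence q_h = (C1 + C2*t)*exp(2*t).
Since exp(2*t) solves the homogeneous equation (r = 2 is a root of multiplicity 2), multiply the trial by t^2. Try q_p = A*t^2*exp(2*t). Substituting into the equation and dividing by exp(2*t) gives A = -2, so q_p = -2*t^2*exp(2*t).

q = C1*exp(2*t) - 2*t**2*exp(2*t) + C2*t*exp(2*t)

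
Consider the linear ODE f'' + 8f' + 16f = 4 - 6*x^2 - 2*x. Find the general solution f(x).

f = 11/64 - 3*x**2/8 + x/4 + C1*exp(-4*x) + C2*x*exp(-4*x)

Characteristic equation r² + 8r + 16 = 0 has discriminant (8)² - 4·(16) = 0, so r = -4 is a repeated root.
Hence f_h = (C1 + C2*x)*exp(-4*x).
For the particular solution try f_p = A0 + A1*x + A2*x^2. Substituting and matching coefficients of each power of x gives A0 = 11/64, A1 = 1/4, A2 = -3/8, so f_p = 11/64 - 3*x^2/8 + x/4.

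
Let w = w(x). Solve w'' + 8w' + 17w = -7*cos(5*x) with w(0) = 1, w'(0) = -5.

w = -35*sin(5*x)/208 + 7*cos(5*x)/208 - 61*exp(-4*x)*sin(x)/208 + 201*cos(x)*exp(-4*x)/208

Characteristic equation r² + 8r + 17 = 0 has discriminant (8)² - 4·(17) = -4 < 0, so r = -4 ± i.
Hence w_h = C1*cos(x)*exp(-4*x) + C2*exp(-4*x)*sin(x).
Try w_p = A*cos(5*x) + B*sin(5*x). Substituting and equating the coefficients of cos(5x) and sin(5x) gives A = 7/208, B = -35/208, so w_p = -35*sin(5*x)/208 + 7*cos(5*x)/208.
General solution: w = -35*sin(5*x)/208 + 7*cos(5*x)/208 + C1*cos(x)*exp(-4*x) + C2*exp(-4*x)*sin(x).
Apply the initial conditions: w(0) = 7/208 + C1 = 1 and w'(0) = -175/208 + C2 - 4*C1 = -5. Solving gives C1 = 201/208, C2 = -61/208.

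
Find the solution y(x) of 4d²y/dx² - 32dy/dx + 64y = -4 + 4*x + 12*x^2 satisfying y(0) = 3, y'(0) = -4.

Divide through by 4: y'' - 8y' + 16y = -1 + x + 3*x^2.
Characteristic equation r² - 8r + 16 = 0 has discriminant (-8)² - 4·(16) = 0, so r = 4 is a repeated root.
Hence y_h = (C1 + C2*x)*exp(4*x).
For the particular solution try y_p = A0 + A1*x + A2*x^2. Substituting and matching coefficients of each power of x gives A0 = 5/128, A1 = 1/4, A2 = 3/16, so y_p = 5/128 + x/4 + 3*x^2/16.
General solution: y = 5/128 + x/4 + 3*x^2/16 + C1*exp(4*x) + C2*x*exp(4*x).
Apply the initial conditions: y(0) = 5/128 + C1 = 3 and y'(0) = 1/4 + C2 + 4*C1 = -4. Solving gives C1 = 379/128, C2 = -515/32.

y = 5/128 + x/4 + 3*x**2/16 + 379*exp(4*x)/128 - 515*x*exp(4*x)/32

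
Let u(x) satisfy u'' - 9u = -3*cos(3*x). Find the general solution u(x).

Characteristic equation r² - 9 = 0 factors as (r + 3)(r - 3) = 0, so r = -3, 3.
Hence u_h = C1*exp(-3*x) + C2*exp(3*x).
Try u_p = A*cos(3*x) + B*sin(3*x). Substituting and equating the coefficients of cos(3x) and sin(3x) gives A = 1/6, B = 0, so u_p = cos(3*x)/6.

u = cos(3*x)/6 + C1*exp(-3*x) + C2*exp(3*x)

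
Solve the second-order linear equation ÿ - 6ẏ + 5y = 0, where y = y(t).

Characteristic equation r² - 6r + 5 = 0 factors as (r - 1)(r - 5) = 0, so r = 1, 5.
Hence y_h = C1*exp(t) + C2*exp(5*t).

y = C1*exp(t) + C2*exp(5*t)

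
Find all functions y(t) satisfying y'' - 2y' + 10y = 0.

y = C1*cos(3*t)*exp(t) + C2*exp(t)*sin(3*t)

Characteristic equation r² - 2r + 10 = 0 has discriminant (-2)² - 4·(10) = -36 < 0, so r = 1 ± 3i.
Hence y_h = C1*cos(3*t)*exp(t) + C2*exp(t)*sin(3*t).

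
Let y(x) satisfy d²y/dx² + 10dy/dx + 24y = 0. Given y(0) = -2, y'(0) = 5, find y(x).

y = -7*exp(-4*x)/2 + 3*exp(-6*x)/2

Characteristic equation r² + 10r + 24 = 0 factors as (r + 6)(r + 4) = 0, so r = -6, -4.
Hence y_h = C1*exp(-6*x) + C2*exp(-4*x).
Apply the initial conditions: y(0) = C1 + C2 = -2 and y'(0) = -6*C1 - 4*C2 = 5. Solving gives C1 = 3/2, C2 = -7/2.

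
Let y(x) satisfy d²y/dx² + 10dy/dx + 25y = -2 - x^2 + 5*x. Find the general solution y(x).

Characteristic equation r² + 10r + 25 = 0 has discriminant (10)² - 4·(25) = 0, so r = -5 is a repeated root.
Hence y_h = (C1 + C2*x)*exp(-5*x).
For the particular solution try y_p = A0 + A1*x + A2*x^2. Substituting and matching coefficients of each power of x gives A0 = -106/625, A1 = 29/125, A2 = -1/25, so y_p = -106/625 - x^2/25 + 29*x/125.

y = -106/625 - x**2/25 + 29*x/125 + C1*exp(-5*x) + C2*x*exp(-5*x)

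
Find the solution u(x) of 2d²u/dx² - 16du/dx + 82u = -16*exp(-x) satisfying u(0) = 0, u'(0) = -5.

u = -4*exp(-x)/25 - 29*exp(4*x)*sin(5*x)/25 + 4*cos(5*x)*exp(4*x)/25

Divide through by 2: u'' - 8u' + 41u = -8*exp(-x).
Characteristic equation r² - 8r + 41 = 0 has discriminant (-8)² - 4·(41) = -100 < 0, so r = 4 ± 5i.
Hence u_h = C1*cos(5*x)*exp(4*x) + C2*exp(4*x)*sin(5*x).
Try u_p = A*exp(-x). Substituting into the equation and dividing by exp(-x) gives A = -4/25, so u_p = -4*exp(-x)/25.
General solution: u = -4*exp(-x)/25 + C1*cos(5*x)*exp(4*x) + C2*exp(4*x)*sin(5*x).
Apply the initial conditions: u(0) = -4/25 + C1 = 0 and u'(0) = 4/25 + 4*C1 + 5*C2 = -5. Solving gives C1 = 4/25, C2 = -29/25.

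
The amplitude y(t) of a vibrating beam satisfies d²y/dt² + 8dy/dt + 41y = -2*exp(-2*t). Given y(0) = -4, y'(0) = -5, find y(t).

y = -2*exp(-2*t)/29 - 121*exp(-4*t)*sin(5*t)/29 - 114*cos(5*t)*exp(-4*t)/29

Characteristic equation r² + 8r + 41 = 0 has discriminant (8)² - 4·(41) = -100 < 0, so r = -4 ± 5i.
Hence y_h = C1*cos(5*t)*exp(-4*t) + C2*exp(-4*t)*sin(5*t).
Try y_p = A*exp(-2*t). Substituting into the equation and dividing by exp(-2*t) gives A = -2/29, so y_p = -2*exp(-2*t)/29.
General solution: y = -2*exp(-2*t)/29 + C1*cos(5*t)*exp(-4*t) + C2*exp(-4*t)*sin(5*t).
Apply the initial conditions: y(0) = -2/29 + C1 = -4 and y'(0) = 4/29 - 4*C1 + 5*C2 = -5. Solving gives C1 = -114/29, C2 = -121/29.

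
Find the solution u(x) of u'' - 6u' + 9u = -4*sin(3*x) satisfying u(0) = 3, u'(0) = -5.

Characteristic equation r² - 6r + 9 = 0 has discriminant (-6)² - 4·(9) = 0, so r = 3 is a repeated root.
Hence u_h = (C1 + C2*x)*exp(3*x).
Try u_p = A*cos(3*x) + B*sin(3*x). Substituting and equating the coefficients of cos(3x) and sin(3x) gives A = -2/9, B = 0, so u_p = -2*cos(3*x)/9.
General solution: u = -2*cos(3*x)/9 + C1*exp(3*x) + C2*x*exp(3*x).
Apply the initial conditions: u(0) = -2/9 + C1 = 3 and u'(0) = C2 + 3*C1 = -5. Solving gives C1 = 29/9, C2 = -44/3.

u = -2*cos(3*x)/9 + 29*exp(3*x)/9 - 44*x*exp(3*x)/3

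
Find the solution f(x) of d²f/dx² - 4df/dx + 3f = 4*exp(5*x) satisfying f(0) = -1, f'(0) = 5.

f = exp(5*x)/2 + 2*exp(3*x) - 7*exp(x)/2

Characteristic equation r² - 4r + 3 = 0 factors as (r - 1)(r - 3) = 0, so r = 1, 3.
Hence f_h = C1*exp(x) + C2*exp(3*x).
Try f_p = A*exp(5*x). Substituting into the equation and dividing by exp(5*x) gives A = 1/2, so f_p = exp(5*x)/2.
General solution: f = exp(5*x)/2 + C1*exp(x) + C2*exp(3*x).
Apply the initial conditions: f(0) = 1/2 + C1 + C2 = -1 and f'(0) = 5/2 + C1 + 3*C2 = 5. Solving gives C1 = -7/2, C2 = 2.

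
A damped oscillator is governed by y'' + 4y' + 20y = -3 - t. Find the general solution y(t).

y = -7/50 - t/20 + C1*cos(4*t)*exp(-2*t) + C2*exp(-2*t)*sin(4*t)

Characteristic equation r² + 4r + 20 = 0 has discriminant (4)² - 4·(20) = -64 < 0, so r = -2 ± 4i.
Hence y_h = C1*cos(4*t)*exp(-2*t) + C2*exp(-2*t)*sin(4*t).
For the particular solution try y_p = A0 + A1*t. Substituting and matching coefficients of each power of t gives A0 = -7/50, A1 = -1/20, so y_p = -7/50 - t/20.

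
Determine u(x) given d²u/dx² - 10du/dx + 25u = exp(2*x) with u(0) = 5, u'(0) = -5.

u = exp(2*x)/9 + 44*exp(5*x)/9 - 89*x*exp(5*x)/3

Characteristic equation r² - 10r + 25 = 0 has discriminant (-10)² - 4·(25) = 0, so r = 5 is a repeated root.
Hence u_h = (C1 + C2*x)*exp(5*x).
Try u_p = A*exp(2*x). Substituting into the equation and dividing by exp(2*x) gives A = 1/9, so u_p = exp(2*x)/9.
General solution: u = exp(2*x)/9 + C1*exp(5*x) + C2*x*exp(5*x).
Apply the initial conditions: u(0) = 1/9 + C1 = 5 and u'(0) = 2/9 + C2 + 5*C1 = -5. Solving gives C1 = 44/9, C2 = -89/3.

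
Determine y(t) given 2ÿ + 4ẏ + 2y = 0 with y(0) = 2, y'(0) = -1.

y = 2*exp(-t) + t*exp(-t)

Divide through by 2: y'' + 2y' + y = 0.
Characteristic equation r² + 2r + 1 = 0 has discriminant (2)² - 4·(1) = 0, so r = -1 is a repeated root.
Hence y_h = (C1 + C2*t)*exp(-t).
Apply the initial conditions: y(0) = C1 = 2 and y'(0) = C2 - C1 = -1. Solving gives C1 = 2, C2 = 1.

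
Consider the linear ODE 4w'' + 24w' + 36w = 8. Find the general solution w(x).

Divide through by 4: w'' + 6w' + 9w = 2.
Characteristic equation r² + 6r + 9 = 0 has discriminant (6)² - 4·(9) = 0, so r = -3 is a repeated root.
Hence w_h = (C1 + C2*x)*exp(-3*x).
For the particular solution try w_p = A0. Substituting and matching coefficients of each power of x gives A0 = 2/9, so w_p = 2/9.

w = 2/9 + C1*exp(-3*x) + C2*x*exp(-3*x)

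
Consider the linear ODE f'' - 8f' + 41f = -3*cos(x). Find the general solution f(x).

Characteristic equation r² - 8r + 41 = 0 has discriminant (-8)² - 4·(41) = -100 < 0, so r = 4 ± 5i.
Hence f_h = C1*cos(5*x)*exp(4*x) + C2*exp(4*x)*sin(5*x).
Try f_p = A*cos(x) + B*sin(x). Substituting and equating the coefficients of cos(x) and sin(x) gives A = -15/208, B = 3/208, so f_p = -15*cos(x)/208 + 3*sin(x)/208.

f = -15*cos(x)/208 + 3*sin(x)/208 + C1*cos(5*x)*exp(4*x) + C2*exp(4*x)*sin(5*x)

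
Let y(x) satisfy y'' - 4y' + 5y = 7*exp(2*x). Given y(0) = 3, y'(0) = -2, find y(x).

Characteristic equation r² - 4r + 5 = 0 has discriminant (-4)² - 4·(5) = -4 < 0, so r = 2 ± i.
Hence y_h = C1*cos(x)*exp(2*x) + C2*exp(2*x)*sin(x).
Try y_p = A*exp(2*x). Substituting into the equation and dividing by exp(2*x) gives A = 7, so y_p = 7*exp(2*x).
General solution: y = 7*exp(2*x) + C1*cos(x)*exp(2*x) + C2*exp(2*x)*sin(x).
Apply the initial conditions: y(0) = 7 + C1 = 3 and y'(0) = 14 + C2 + 2*C1 = -2. Solving gives C1 = -4, C2 = -8.

y = 7*exp(2*x) - 8*exp(2*x)*sin(x) - 4*cos(x)*exp(2*x)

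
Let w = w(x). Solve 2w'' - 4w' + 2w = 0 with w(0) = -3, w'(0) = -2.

w = -3*exp(x) + x*exp(x)

Divide through by 2: w'' - 2w' + w = 0.
Characteristic equation r² - 2r + 1 = 0 has discriminant (-2)² - 4·(1) = 0, so r = 1 is a repeated root.
Hence w_h = (C1 + C2*x)*exp(x).
Apply the initial conditions: w(0) = C1 = -3 and w'(0) = C1 + C2 = -2. Solving gives C1 = -3, C2 = 1.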